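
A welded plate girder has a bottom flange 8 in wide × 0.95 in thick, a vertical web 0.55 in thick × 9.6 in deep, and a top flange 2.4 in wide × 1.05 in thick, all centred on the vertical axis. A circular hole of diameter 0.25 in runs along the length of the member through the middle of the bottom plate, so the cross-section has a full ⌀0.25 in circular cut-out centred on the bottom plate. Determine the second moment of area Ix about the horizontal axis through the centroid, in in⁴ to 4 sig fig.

Ix ≈ 277.5 in⁴

Decompose the section into non-overlapping parts with the origin at the bottom-left of its bounding rectangle.
Bottom plate: 8 × 0.95, A = 7.6 in², y = 0.475 in, Ī = 0.571583 in⁴.
Web plate: 0.55 × 9.6, A = 5.28 in², y = 5.75 in, Ī = 40.5504 in⁴.
Top plate: 2.4 × 1.05, A = 2.52 in², y = 11.075 in, Ī = 0.231525 in⁴.
Hole (subtracted): ⌀0.25, A = 0.0490874 in², y = 0.475 in, Ī = 0.000191748 in⁴.
Centroid: ȳ = ΣA·y / ΣA = 4.02945 in.
Transfer each piece to the horizontal axis through the centroid using Ī + A·d² with d = y − 4.02945:
  bottom plate: d = -3.55445 in → contributes +96.5907 in⁴
  web plate: d = 1.72055 in → contributes +56.1808 in⁴
  top plate: d = 7.04555 in → contributes +125.324 in⁴
  hole: d = -3.55445 in → contributes −0.620366 in⁴
Total I = 277.475 in⁴.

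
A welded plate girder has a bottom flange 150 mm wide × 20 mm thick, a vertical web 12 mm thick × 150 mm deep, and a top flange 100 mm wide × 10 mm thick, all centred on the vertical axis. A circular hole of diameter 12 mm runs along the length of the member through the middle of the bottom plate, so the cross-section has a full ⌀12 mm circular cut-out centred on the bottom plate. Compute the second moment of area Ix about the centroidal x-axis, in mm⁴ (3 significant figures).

Decompose the section into non-overlapping parts with the origin at the bottom-left of its bounding rectangle.
Bottom plate: 150 × 20, A = 3 000 mm², y = 10 mm, Ī = 100 000 mm⁴.
Web plate: 12 × 150, A = 1 800 mm², y = 95 mm, Ī = 3 375 000 mm⁴.
Top plate: 100 × 10, A = 1 000 mm², y = 175 mm, Ī = 8333.3 mm⁴.
Hole (subtracted): ⌀12, A = 113.1 mm², y = 10 mm, Ī = 1017.9 mm⁴.
Centroid: ȳ = ΣA·y / ΣA = 65.918 mm.
Transfer each piece to the centroidal x-axis using Ī + A·d² with d = y − 65.918:
  bottom plate: d = -55.918 mm → contributes +9 480 455 mm⁴
  web plate: d = 29.082 mm → contributes +4 897 377 mm⁴
  top plate: d = 109.08 mm → contributes +11 907 225 mm⁴
  hole: d = -55.918 mm → contributes −354 653 mm⁴
Total I = 25 930 404 mm⁴.

Ix ≈ 2.59 × 10⁷ mm⁴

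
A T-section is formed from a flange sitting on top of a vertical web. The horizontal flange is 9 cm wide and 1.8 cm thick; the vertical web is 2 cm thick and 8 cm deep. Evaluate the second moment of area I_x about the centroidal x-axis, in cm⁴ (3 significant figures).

I_x ≈ 283 cm⁴

Treat the section as a set of non-overlapping primitives; coordinates are from the bounding-box lower-left.
Flange: 9 × 1.8, A = 16.2 cm², y = 8.9 cm, Ī = 4.374 cm⁴.
Web: 2 × 8, A = 16 cm², y = 4 cm, Ī = 85.333 cm⁴.
Centroid: ȳ = ΣA·y / ΣA = 6.4652 cm.
Transfer each piece to the centroidal x-axis using Ī + A·d² with d = y − 6.4652:
  flange: d = 2.4348 cm → contributes +100.41 cm⁴
  web: d = -2.4652 cm → contributes +182.57 cm⁴
Total I = 282.98 cm⁴.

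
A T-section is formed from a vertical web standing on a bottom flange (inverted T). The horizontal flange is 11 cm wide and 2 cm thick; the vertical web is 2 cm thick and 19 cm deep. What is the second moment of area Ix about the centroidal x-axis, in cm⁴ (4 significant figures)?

Break the section into simple shapes (no overlaps), measuring from the bottom-left corner of the bounding box.
Flange: 11 × 2, A = 22 cm², y = 1 cm, Ī = 7.33333 cm⁴.
Web: 2 × 19, A = 38 cm², y = 11.5 cm, Ī = 1143.17 cm⁴.
Centroid: ȳ = ΣA·y / ΣA = 7.65 cm.
Transfer each piece to the centroidal x-axis using Ī + A·d² with d = y − 7.65:
  flange: d = -6.65 cm → contributes +980.228 cm⁴
  web: d = 3.85 cm → contributes +1706.42 cm⁴
Total I = 2686.65 cm⁴.

Ix ≈ 2687 cm⁴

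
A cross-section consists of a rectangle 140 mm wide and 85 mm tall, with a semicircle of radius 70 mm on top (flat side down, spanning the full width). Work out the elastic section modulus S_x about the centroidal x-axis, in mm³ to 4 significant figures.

Split into non-overlapping primitives; take the origin at the lower-left of the bounding box.
Rectangular body: 140 × 85, A = 11 900 mm², y = 42.5 mm, Ī = 7 164 792 mm⁴.
Semicircular cap: semicircle r = 70, A = 7696.9 mm², y = 114.709 mm, Ī = 2 635 265 mm⁴.
Centroid: ȳ = ΣA·y / ΣA = 70.8609 mm.
Transfer each piece to the centroidal x-axis using Ī + A·d² with d = y − 70.8609:
  rectangular body: d = -28.3609 mm → contributes +16 736 419 mm⁴
  semicircular cap: d = 43.8481 mm → contributes +17 433 733 mm⁴
Total I = 34 170 152 mm⁴.
Extreme fibre distance c = 84.1391 mm; S = I/c = 406 115 mm³.

S_x ≈ 4.061 × 10⁵ mm³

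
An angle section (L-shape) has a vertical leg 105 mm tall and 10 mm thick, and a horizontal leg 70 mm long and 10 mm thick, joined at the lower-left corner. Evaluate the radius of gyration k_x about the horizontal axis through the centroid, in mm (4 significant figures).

k_x ≈ 33.31 mm

Break the section into simple shapes (no overlaps), measuring from the bottom-left corner of the bounding box.
Vertical leg: 10 × 105, A = 1 050 mm², y = 52.5 mm, Ī = 964 688 mm⁴.
Horizontal leg (remainder): 60 × 10, A = 600 mm², y = 5 mm, Ī = 5 000 mm⁴.
Centroid: ȳ = ΣA·y / ΣA = 35.2273 mm.
Transfer each piece to the horizontal axis through the centroid using Ī + A·d² with d = y − 35.2273:
  vertical leg: d = 17.2727 mm → contributes +1 277 952 mm⁴
  horizontal leg (remainder): d = -30.2273 mm → contributes +553 213 mm⁴
Total I = 1 831 165 mm⁴.
Radius of gyration: k = √(I/A) = √(1 831 165 / 1 650) = 33.3136 mm.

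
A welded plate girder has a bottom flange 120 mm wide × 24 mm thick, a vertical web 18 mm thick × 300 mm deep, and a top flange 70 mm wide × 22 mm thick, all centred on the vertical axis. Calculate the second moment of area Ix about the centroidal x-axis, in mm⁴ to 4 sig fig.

Ix ≈ 1.513 × 10⁸ mm⁴

Break the section into simple shapes (no overlaps), measuring from the bottom-left corner of the bounding box.
Bottom plate: 120 × 24, A = 2 880 mm², y = 12 mm, Ī = 138 240 mm⁴.
Web plate: 18 × 300, A = 5 400 mm², y = 174 mm, Ī = 40 500 000 mm⁴.
Top plate: 70 × 22, A = 1 540 mm², y = 335 mm, Ī = 62113.3 mm⁴.
Centroid: ȳ = ΣA·y / ΣA = 151.737 mm.
Transfer each piece to the centroidal x-axis using Ī + A·d² with d = y − 151.737:
  bottom plate: d = -139.737 mm → contributes +56 374 574 mm⁴
  web plate: d = 22.2627 mm → contributes +43 176 397 mm⁴
  top plate: d = 183.263 mm → contributes +51 783 364 mm⁴
Total I = 151 334 335 mm⁴.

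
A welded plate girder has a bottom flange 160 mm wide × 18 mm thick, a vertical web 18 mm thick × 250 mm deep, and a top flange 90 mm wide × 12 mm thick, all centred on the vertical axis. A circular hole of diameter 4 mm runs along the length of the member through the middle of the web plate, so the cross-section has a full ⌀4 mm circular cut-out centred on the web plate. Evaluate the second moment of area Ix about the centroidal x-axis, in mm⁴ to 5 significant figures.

Ix ≈ 8.6702 × 10⁷ mm⁴

Decompose the section into non-overlapping parts with the origin at the bottom-left of its bounding rectangle.
Bottom plate: 160 × 18, A = 2 880 mm², y = 9 mm, Ī = 77 760 mm⁴.
Web plate: 18 × 250, A = 4 500 mm², y = 143 mm, Ī = 23 437 500 mm⁴.
Top plate: 90 × 12, A = 1 080 mm², y = 274 mm, Ī = 12 960 mm⁴.
Hole (subtracted): ⌀4, A = 12.56637 mm², y = 143 mm, Ī = 12.56637 mm⁴.
Centroid: ȳ = ΣA·y / ΣA = 114.0634 mm.
Transfer each piece to the centroidal x-axis using Ī + A·d² with d = y − 114.0634:
  bottom plate: d = -105.0634 mm → contributes +31 868 116 mm⁴
  web plate: d = 28.9366 mm → contributes +27 205 470 mm⁴
  top plate: d = 159.9366 mm → contributes +27 639 053 mm⁴
  hole: d = 28.9366 mm → contributes −10534.72 mm⁴
Total I = 86 702 105 mm⁴.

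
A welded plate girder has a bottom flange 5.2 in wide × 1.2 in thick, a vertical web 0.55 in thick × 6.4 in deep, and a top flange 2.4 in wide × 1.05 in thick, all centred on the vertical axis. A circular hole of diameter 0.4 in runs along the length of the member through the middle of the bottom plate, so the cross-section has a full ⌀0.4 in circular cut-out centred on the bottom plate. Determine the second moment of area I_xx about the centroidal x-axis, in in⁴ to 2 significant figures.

Break the section into simple shapes (no overlaps), measuring from the bottom-left corner of the bounding box.
Bottom plate: 5.2 × 1.2, A = 6.24 in², y = 0.6 in, Ī = 0.7488 in⁴.
Web plate: 0.55 × 6.4, A = 3.52 in², y = 4.4 in, Ī = 12.01 in⁴.
Top plate: 2.4 × 1.05, A = 2.52 in², y = 8.125 in, Ī = 0.2315 in⁴.
Hole (subtracted): ⌀0.4, A = 0.1257 in², y = 0.6 in, Ī = 0.001257 in⁴.
Centroid: ȳ = ΣA·y / ΣA = 3.261 in.
Transfer each piece to the centroidal x-axis using Ī + A·d² with d = y − 3.261:
  bottom plate: d = -2.661 in → contributes +44.92 in⁴
  web plate: d = 1.139 in → contributes +16.58 in⁴
  top plate: d = 4.864 in → contributes +59.86 in⁴
  hole: d = -2.661 in → contributes −0.8909 in⁴
Total I = 120.5 in⁴.

I_xx ≈ 120 in⁴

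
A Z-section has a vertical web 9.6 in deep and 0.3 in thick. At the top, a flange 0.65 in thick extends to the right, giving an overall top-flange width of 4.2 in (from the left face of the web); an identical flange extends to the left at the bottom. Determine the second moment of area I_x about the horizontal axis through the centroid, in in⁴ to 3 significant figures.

I_x ≈ 124 in⁴

Treat the section as a set of non-overlapping primitives; coordinates are from the bounding-box lower-left.
Web: 0.3 × 9.6, A = 2.88 in², y = 4.8 in, Ī = 22.118 in⁴.
Top flange (beyond web): 3.9 × 0.65, A = 2.535 in², y = 9.275 in, Ī = 0.089253 in⁴.
Bottom flange (beyond web): 3.9 × 0.65, A = 2.535 in², y = 0.325 in, Ī = 0.089253 in⁴.
Centroid: ȳ = ΣA·y / ΣA = 4.8 in.
Transfer each piece to the horizontal axis through the centroid using Ī + A·d² with d = y − 4.8:
  web: d = 0 in → contributes +22.118 in⁴
  top flange (beyond web): d = 4.475 in → contributes +50.854 in⁴
  bottom flange (beyond web): d = -4.475 in → contributes +50.854 in⁴
Total I = 123.83 in⁴.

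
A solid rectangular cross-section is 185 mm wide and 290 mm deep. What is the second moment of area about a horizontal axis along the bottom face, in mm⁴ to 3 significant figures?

I_base ≈ 1.50 × 10⁹ mm⁴

The section: 185 × 290, A = 53 650 mm², y = 145 mm, Ī = 375 997 083 mm⁴.
Transfer it to a horizontal axis along the bottom face using Ī + A·d² with d = y − 0:
  the section: d = 145 mm → contributes +1 503 988 333 mm⁴
Total I = 1 503 988 333 mm⁴.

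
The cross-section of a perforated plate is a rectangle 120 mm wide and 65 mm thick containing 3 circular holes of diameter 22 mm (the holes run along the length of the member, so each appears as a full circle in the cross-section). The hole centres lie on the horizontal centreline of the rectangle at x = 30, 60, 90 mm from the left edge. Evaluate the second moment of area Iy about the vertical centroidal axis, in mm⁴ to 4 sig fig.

Split into non-overlapping primitives; take the origin at the lower-left of the bounding box.
Plate: 120 × 65, A = 7 800 mm², x = 60 mm, Ī = 9 360 000 mm⁴.
Hole 1 (subtracted): ⌀22, A = 380.133 mm², x = 30 mm, Ī = 11 499 mm⁴.
Hole 2 (subtracted): ⌀22, A = 380.133 mm², x = 60 mm, Ī = 11 499 mm⁴.
Hole 3 (subtracted): ⌀22, A = 380.133 mm², x = 90 mm, Ī = 11 499 mm⁴.
By symmetry the centroid is at mid-width, x̄ = 60 mm.
Transfer each piece to the vertical centroidal axis using Ī + A·d² with d = x − 60:
  plate: d = 0 mm → contributes +9 360 000 mm⁴
  hole 1: d = -30 mm → contributes −353 618 mm⁴
  hole 2: d = 0 mm → contributes −11 499 mm⁴
  hole 3: d = 30 mm → contributes −353 618 mm⁴
Total I = 8 641 264 mm⁴.

Iy ≈ 8.641 × 10⁶ mm⁴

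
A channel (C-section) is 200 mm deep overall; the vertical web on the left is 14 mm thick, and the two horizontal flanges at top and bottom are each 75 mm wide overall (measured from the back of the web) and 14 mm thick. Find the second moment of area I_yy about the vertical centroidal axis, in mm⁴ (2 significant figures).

Split into non-overlapping primitives; take the origin at the lower-left of the bounding box.
Web: 14 × 200, A = 2 800 mm², x = 7 mm, Ī = 45 733 mm⁴.
Top flange (beyond web): 61 × 14, A = 854 mm², x = 44.5 mm, Ī = 264 811 mm⁴.
Bottom flange (beyond web): 61 × 14, A = 854 mm², x = 44.5 mm, Ī = 264 811 mm⁴.
Centroid: x̄ = ΣA·x / ΣA = 21.21 mm.
Transfer each piece to the vertical centroidal axis using Ī + A·d² with d = x − 21.21:
  web: d = -14.21 mm → contributes +610 968 mm⁴
  top flange (beyond web): d = 23.29 mm → contributes +728 118 mm⁴
  bottom flange (beyond web): d = 23.29 mm → contributes +728 118 mm⁴
Total I = 2 067 203 mm⁴.

I_yy ≈ 2.1 × 10⁶ mm⁴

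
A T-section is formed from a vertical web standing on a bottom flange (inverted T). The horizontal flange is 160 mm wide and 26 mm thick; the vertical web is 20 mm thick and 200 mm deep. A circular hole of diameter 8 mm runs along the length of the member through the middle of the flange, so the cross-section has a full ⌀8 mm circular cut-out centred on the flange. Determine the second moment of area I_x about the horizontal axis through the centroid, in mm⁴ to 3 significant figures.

Decompose the section into non-overlapping parts with the origin at the bottom-left of its bounding rectangle.
Flange: 160 × 26, A = 4 160 mm², y = 13 mm, Ī = 234 347 mm⁴.
Web: 20 × 200, A = 4 000 mm², y = 126 mm, Ī = 13 333 333 mm⁴.
Hole (subtracted): ⌀8, A = 50.265 mm², y = 13 mm, Ī = 201.06 mm⁴.
Centroid: ȳ = ΣA·y / ΣA = 68.735 mm.
Transfer each piece to the horizontal axis through the centroid using Ī + A·d² with d = y − 68.735:
  flange: d = -55.735 mm → contributes +13 157 156 mm⁴
  web: d = 57.265 mm → contributes +26 450 231 mm⁴
  hole: d = -55.735 mm → contributes −156 348 mm⁴
Total I = 39 451 039 mm⁴.

I_x ≈ 3.95 × 10⁷ mm⁴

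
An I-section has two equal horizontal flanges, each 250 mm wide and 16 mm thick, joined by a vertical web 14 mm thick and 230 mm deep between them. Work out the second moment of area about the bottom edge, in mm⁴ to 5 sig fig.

Treat the section as a set of non-overlapping primitives; coordinates are from the bounding-box lower-left.
Bottom flange: 250 × 16, A = 4 000 mm², y = 8 mm, Ī = 85333.33 mm⁴.
Web: 14 × 230, A = 3 220 mm², y = 131 mm, Ī = 14 194 833 mm⁴.
Top flange: 250 × 16, A = 4 000 mm², y = 254 mm, Ī = 85333.33 mm⁴.
Transfer each piece to the bottom edge using Ī + A·d² with d = y − 0:
  bottom flange: d = 8 mm → contributes +341333.3 mm⁴
  web: d = 131 mm → contributes +69 453 253 mm⁴
  top flange: d = 254 mm → contributes +258 149 333 mm⁴
Total I = 327 943 920 mm⁴.

I_base ≈ 3.2794 × 10⁸ mm⁴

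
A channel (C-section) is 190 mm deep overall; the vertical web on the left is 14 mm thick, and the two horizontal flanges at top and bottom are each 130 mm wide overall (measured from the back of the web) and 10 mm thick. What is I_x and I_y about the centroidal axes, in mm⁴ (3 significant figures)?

I_x ≈ 2.68 × 10⁷ mm⁴, I_y ≈ 7.88 × 10⁶ mm⁴

Split into non-overlapping primitives; take the origin at the lower-left of the bounding box.
Web: 14 × 190, A = 2 660 mm², y = 95 mm, Ī = 8 002 167 mm⁴.
Top flange (beyond web): 116 × 10, A = 1 160 mm², y = 185 mm, Ī = 9666.7 mm⁴.
Bottom flange (beyond web): 116 × 10, A = 1 160 mm², y = 5 mm, Ī = 9666.7 mm⁴.
By symmetry the centroid is at mid-height, ȳ = 95 mm.
Transfer each piece to the centroidal x-axis using Ī + A·d² with d = y − 95:
  web: d = 0 mm → contributes +8 002 167 mm⁴
  top flange (beyond web): d = 90 mm → contributes +9 405 667 mm⁴
  bottom flange (beyond web): d = -90 mm → contributes +9 405 667 mm⁴
Total I = 26 813 500 mm⁴.
For the y-axis: x̄ = 37.281 mm.
Repeating about the centroidal y-axis gives I_y = 7 880 546 mm⁴.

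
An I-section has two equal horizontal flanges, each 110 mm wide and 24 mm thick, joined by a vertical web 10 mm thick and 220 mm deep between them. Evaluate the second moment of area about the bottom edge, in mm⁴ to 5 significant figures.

Break the section into simple shapes (no overlaps), measuring from the bottom-left corner of the bounding box.
Bottom flange: 110 × 24, A = 2 640 mm², y = 12 mm, Ī = 126 720 mm⁴.
Web: 10 × 220, A = 2 200 mm², y = 134 mm, Ī = 8 873 333 mm⁴.
Top flange: 110 × 24, A = 2 640 mm², y = 256 mm, Ī = 126 720 mm⁴.
Transfer each piece to a horizontal axis along the bottom face using Ī + A·d² with d = y − 0:
  bottom flange: d = 12 mm → contributes +506 880 mm⁴
  web: d = 134 mm → contributes +48 376 533 mm⁴
  top flange: d = 256 mm → contributes +173 141 760 mm⁴
Total I = 222 025 173 mm⁴.

I_base ≈ 2.2203 × 10⁸ mm⁴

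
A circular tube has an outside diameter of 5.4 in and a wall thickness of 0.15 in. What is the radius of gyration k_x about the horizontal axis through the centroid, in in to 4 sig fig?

k_x ≈ 1.857 in

Split into non-overlapping primitives; take the origin at the lower-left of the bounding box.
Outer circle: ⌀5.4, A = 22.9022 in², y = 2.7 in, Ī = 41.7393 in⁴.
Bore (subtracted): ⌀5.1, A = 20.4282 in², y = 2.7 in, Ī = 33.2086 in⁴.
By symmetry the centroid is at mid-height, ȳ = 2.7 in.
All pieces are centred on the horizontal axis through the centroid, so I = ΣĪ (holes subtracted) = 8.53068 in⁴.
Radius of gyration: k = √(I/A) = √(8.53068 / 2.474) = 1.85691 in.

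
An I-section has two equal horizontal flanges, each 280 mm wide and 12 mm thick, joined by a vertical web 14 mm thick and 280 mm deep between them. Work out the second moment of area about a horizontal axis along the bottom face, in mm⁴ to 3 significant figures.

I_base ≈ 4.15 × 10⁸ mm⁴

Treat the section as a set of non-overlapping primitives; coordinates are from the bounding-box lower-left.
Bottom flange: 280 × 12, A = 3 360 mm², y = 6 mm, Ī = 40 320 mm⁴.
Web: 14 × 280, A = 3 920 mm², y = 152 mm, Ī = 25 610 667 mm⁴.
Top flange: 280 × 12, A = 3 360 mm², y = 298 mm, Ī = 40 320 mm⁴.
Transfer each piece to the base of the section using Ī + A·d² with d = y − 0:
  bottom flange: d = 6 mm → contributes +161 280 mm⁴
  web: d = 152 mm → contributes +116 178 347 mm⁴
  top flange: d = 298 mm → contributes +298 421 760 mm⁴
Total I = 414 761 387 mm⁴.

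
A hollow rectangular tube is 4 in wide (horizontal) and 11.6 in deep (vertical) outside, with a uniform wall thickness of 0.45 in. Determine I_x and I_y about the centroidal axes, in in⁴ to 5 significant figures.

Split into non-overlapping primitives; take the origin at the lower-left of the bounding box.
Outer rectangle: 4 × 11.6, A = 46.4 in², y = 5.8 in, Ī = 520.2987 in⁴.
Inner void (subtracted): 3.1 × 10.7, A = 33.17 in², y = 5.8 in, Ī = 316.4694 in⁴.
By symmetry the centroid is at mid-height, ȳ = 5.8 in.
All pieces are centred on the centroidal x-axis, so I = ΣĪ (holes subtracted) = 203.8292 in⁴.
Repeating about the centroidal y-axis gives I_y = 35.30303 in⁴.

I_x ≈ 203.83 in⁴, I_y ≈ 35.303 in⁴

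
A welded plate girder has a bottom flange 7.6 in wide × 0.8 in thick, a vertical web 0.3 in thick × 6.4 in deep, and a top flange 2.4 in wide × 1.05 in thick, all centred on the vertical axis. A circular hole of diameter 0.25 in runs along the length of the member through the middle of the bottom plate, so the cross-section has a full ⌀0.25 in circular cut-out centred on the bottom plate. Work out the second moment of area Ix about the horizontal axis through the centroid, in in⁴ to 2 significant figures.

Treat the section as a set of non-overlapping primitives; coordinates are from the bounding-box lower-left.
Bottom plate: 7.6 × 0.8, A = 6.08 in², y = 0.4 in, Ī = 0.3243 in⁴.
Web plate: 0.3 × 6.4, A = 1.92 in², y = 4 in, Ī = 6.554 in⁴.
Top plate: 2.4 × 1.05, A = 2.52 in², y = 7.725 in, Ī = 0.2315 in⁴.
Hole (subtracted): ⌀0.25, A = 0.04909 in², y = 0.4 in, Ī = 0.0001917 in⁴.
Centroid: ȳ = ΣA·y / ΣA = 2.823 in.
Transfer each piece to the horizontal axis through the centroid using Ī + A·d² with d = y − 2.823:
  bottom plate: d = -2.423 in → contributes +36.02 in⁴
  web plate: d = 1.177 in → contributes +9.213 in⁴
  top plate: d = 4.902 in → contributes +60.79 in⁴
  hole: d = -2.423 in → contributes −0.2884 in⁴
Total I = 105.7 in⁴.

Ix ≈ 110 in⁴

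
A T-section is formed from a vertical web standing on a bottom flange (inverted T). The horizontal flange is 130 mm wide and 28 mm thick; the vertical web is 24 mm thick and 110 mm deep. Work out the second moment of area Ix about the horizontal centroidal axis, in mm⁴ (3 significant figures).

Split into non-overlapping primitives; take the origin at the lower-left of the bounding box.
Flange: 130 × 28, A = 3 640 mm², y = 14 mm, Ī = 237 813 mm⁴.
Web: 24 × 110, A = 2 640 mm², y = 83 mm, Ī = 2 662 000 mm⁴.
Centroid: ȳ = ΣA·y / ΣA = 43.006 mm.
Transfer each piece to the horizontal centroidal axis using Ī + A·d² with d = y − 43.006:
  flange: d = -29.006 mm → contributes +3 300 398 mm⁴
  web: d = 39.994 mm → contributes +6 884 655 mm⁴
Total I = 10 185 053 mm⁴.

Ix ≈ 1.02 × 10⁷ mm⁴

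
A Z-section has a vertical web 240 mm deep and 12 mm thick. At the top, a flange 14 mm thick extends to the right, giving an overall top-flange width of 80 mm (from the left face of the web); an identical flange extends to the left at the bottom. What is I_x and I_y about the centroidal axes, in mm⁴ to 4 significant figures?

I_x ≈ 3.817 × 10⁷ mm⁴, I_y ≈ 3.815 × 10⁶ mm⁴

Treat the section as a set of non-overlapping primitives; coordinates are from the bounding-box lower-left.
Web: 12 × 240, A = 2 880 mm², y = 120 mm, Ī = 13 824 000 mm⁴.
Top flange (beyond web): 68 × 14, A = 952 mm², y = 233 mm, Ī = 15549.3 mm⁴.
Bottom flange (beyond web): 68 × 14, A = 952 mm², y = 7 mm, Ī = 15549.3 mm⁴.
Centroid: ȳ = ΣA·y / ΣA = 120 mm.
Transfer each piece to the centroidal x-axis using Ī + A·d² with d = y − 120:
  web: d = 0 mm → contributes +13 824 000 mm⁴
  top flange (beyond web): d = 113 mm → contributes +12 171 637 mm⁴
  bottom flange (beyond web): d = -113 mm → contributes +12 171 637 mm⁴
Total I = 38 167 275 mm⁴.
For the y-axis: x̄ = 74 mm.
Repeating about the centroidal y-axis gives I_y = 3 814 635 mm⁴.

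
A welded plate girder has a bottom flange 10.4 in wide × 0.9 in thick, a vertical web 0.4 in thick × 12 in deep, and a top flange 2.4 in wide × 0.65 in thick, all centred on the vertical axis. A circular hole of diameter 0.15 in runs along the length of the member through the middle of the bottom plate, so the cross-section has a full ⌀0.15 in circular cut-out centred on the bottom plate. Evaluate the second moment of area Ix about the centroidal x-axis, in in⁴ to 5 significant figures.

Ix ≈ 347.65 in⁴

Treat the section as a set of non-overlapping primitives; coordinates are from the bounding-box lower-left.
Bottom plate: 10.4 × 0.9, A = 9.36 in², y = 0.45 in, Ī = 0.6318 in⁴.
Web plate: 0.4 × 12, A = 4.8 in², y = 6.9 in, Ī = 57.6 in⁴.
Top plate: 2.4 × 0.65, A = 1.56 in², y = 13.225 in, Ī = 0.054925 in⁴.
Hole (subtracted): ⌀0.15, A = 0.01767146 in², y = 0.45 in, Ī = 0.00002485049 in⁴.
Centroid: ȳ = ΣA·y / ΣA = 3.690857 in.
Transfer each piece to the centroidal x-axis using Ī + A·d² with d = y − 3.690857:
  bottom plate: d = -3.240857 in → contributes +98.94132 in⁴
  web plate: d = 3.209143 in → contributes +107.0333 in⁴
  top plate: d = 9.534143 in → contributes +141.8587 in⁴
  hole: d = -3.240857 in → contributes −0.1856309 in⁴
Total I = 347.6477 in⁴.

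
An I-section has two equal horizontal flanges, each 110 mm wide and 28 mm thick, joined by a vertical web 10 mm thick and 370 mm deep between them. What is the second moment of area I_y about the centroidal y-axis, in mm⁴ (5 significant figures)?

Split into non-overlapping primitives; take the origin at the lower-left of the bounding box.
Bottom flange: 110 × 28, A = 3 080 mm², x = 55 mm, Ī = 3 105 667 mm⁴.
Web: 10 × 370, A = 3 700 mm², x = 55 mm, Ī = 30833.33 mm⁴.
Top flange: 110 × 28, A = 3 080 mm², x = 55 mm, Ī = 3 105 667 mm⁴.
By symmetry the centroid is at mid-width, x̄ = 55 mm.
All pieces are centred on the centroidal y-axis, so I = ΣĪ = 6 242 167 mm⁴.

I_y ≈ 6.2422 × 10⁶ mm⁴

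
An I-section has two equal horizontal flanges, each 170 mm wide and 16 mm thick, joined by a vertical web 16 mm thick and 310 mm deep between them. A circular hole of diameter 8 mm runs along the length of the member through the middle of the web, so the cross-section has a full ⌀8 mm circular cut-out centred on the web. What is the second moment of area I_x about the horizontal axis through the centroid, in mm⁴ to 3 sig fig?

I_x ≈ 1.84 × 10⁸ mm⁴

Decompose the section into non-overlapping parts with the origin at the bottom-left of its bounding rectangle.
Bottom flange: 170 × 16, A = 2 720 mm², y = 8 mm, Ī = 58 027 mm⁴.
Web: 16 × 310, A = 4 960 mm², y = 171 mm, Ī = 39 721 333 mm⁴.
Top flange: 170 × 16, A = 2 720 mm², y = 334 mm, Ī = 58 027 mm⁴.
Hole (subtracted): ⌀8, A = 50.265 mm², y = 171 mm, Ī = 201.06 mm⁴.
By symmetry the centroid is at mid-height, ȳ = 171 mm.
Transfer each piece to the horizontal axis through the centroid using Ī + A·d² with d = y − 171:
  bottom flange: d = -163 mm → contributes +72 325 707 mm⁴
  web: d = 0 mm → contributes +39 721 333 mm⁴
  top flange: d = 163 mm → contributes +72 325 707 mm⁴
  hole: d = 0 mm → contributes −201.06 mm⁴
Total I = 184 372 546 mm⁴.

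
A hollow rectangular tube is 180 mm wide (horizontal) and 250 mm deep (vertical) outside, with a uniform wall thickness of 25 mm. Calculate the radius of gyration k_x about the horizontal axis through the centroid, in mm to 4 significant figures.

Decompose the section into non-overlapping parts with the origin at the bottom-left of its bounding rectangle.
Outer rectangle: 180 × 250, A = 45 000 mm², y = 125 mm, Ī = 234 375 000 mm⁴.
Inner void (subtracted): 130 × 200, A = 26 000 mm², y = 125 mm, Ī = 86 666 667 mm⁴.
By symmetry the centroid is at mid-height, ȳ = 125 mm.
All pieces are centred on the horizontal axis through the centroid, so I = ΣĪ (holes subtracted) = 147 708 333 mm⁴.
Radius of gyration: k = √(I/A) = √(147 708 333 / 19 000) = 88.171 mm.

k_x ≈ 88.17 mm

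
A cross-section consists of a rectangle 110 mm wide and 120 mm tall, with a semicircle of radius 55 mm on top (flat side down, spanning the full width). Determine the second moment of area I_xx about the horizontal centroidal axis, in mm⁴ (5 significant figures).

Decompose the section into non-overlapping parts with the origin at the bottom-left of its bounding rectangle.
Rectangular body: 110 × 120, A = 13 200 mm², y = 60 mm, Ī = 15 840 000 mm⁴.
Semicircular cap: semicircle r = 55, A = 4751.659 mm², y = 143.3427 mm, Ī = 1 004 345 mm⁴.
Centroid: ȳ = ΣA·y / ΣA = 82.06015 mm.
Transfer each piece to the horizontal centroidal axis using Ī + A·d² with d = y − 82.06015:
  rectangular body: d = -22.06015 mm → contributes +22 263 780 mm⁴
  semicircular cap: d = 61.28258 mm → contributes +18 849 459 mm⁴
Total I = 41 113 239 mm⁴.

I_xx ≈ 4.1113 × 10⁷ mm⁴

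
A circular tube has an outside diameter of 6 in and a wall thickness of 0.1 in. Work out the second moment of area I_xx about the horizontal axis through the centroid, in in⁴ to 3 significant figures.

Break the section into simple shapes (no overlaps), measuring from the bottom-left corner of the bounding box.
Outer circle: ⌀6, A = 28.274 in², y = 3 in, Ī = 63.617 in⁴.
Bore (subtracted): ⌀5.8, A = 26.421 in², y = 3 in, Ī = 55.55 in⁴.
By symmetry the centroid is at mid-height, ȳ = 3 in.
All pieces are centred on the horizontal axis through the centroid, so I = ΣĪ (holes subtracted) = 8.0675 in⁴.

I_xx ≈ 8.07 in⁴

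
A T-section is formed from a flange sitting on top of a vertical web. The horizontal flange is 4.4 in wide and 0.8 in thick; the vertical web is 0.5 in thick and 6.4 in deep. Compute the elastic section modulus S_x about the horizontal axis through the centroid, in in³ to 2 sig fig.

Decompose the section into non-overlapping parts with the origin at the bottom-left of its bounding rectangle.
Flange: 4.4 × 0.8, A = 3.52 in², y = 6.8 in, Ī = 0.1877 in⁴.
Web: 0.5 × 6.4, A = 3.2 in², y = 3.2 in, Ī = 10.92 in⁴.
Centroid: ȳ = ΣA·y / ΣA = 5.086 in.
Transfer each piece to the horizontal axis through the centroid using Ī + A·d² with d = y − 5.086:
  flange: d = 1.714 in → contributes +10.53 in⁴
  web: d = -1.886 in → contributes +22.3 in⁴
Total I = 32.83 in⁴.
Extreme fibre distance c = 5.086 in; S = I/c = 6.456 in³.

S_x ≈ 6.5 in³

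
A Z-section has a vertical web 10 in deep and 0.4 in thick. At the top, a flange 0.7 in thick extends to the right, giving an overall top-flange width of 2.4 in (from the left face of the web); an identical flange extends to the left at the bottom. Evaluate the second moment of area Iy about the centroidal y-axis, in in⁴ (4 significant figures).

Treat the section as a set of non-overlapping primitives; coordinates are from the bounding-box lower-left.
Web: 0.4 × 10, A = 4 in², x = 2.2 in, Ī = 0.0533333 in⁴.
Top flange (beyond web): 2 × 0.7, A = 1.4 in², x = 3.4 in, Ī = 0.466667 in⁴.
Bottom flange (beyond web): 2 × 0.7, A = 1.4 in², x = 1 in, Ī = 0.466667 in⁴.
Centroid: x̄ = ΣA·x / ΣA = 2.2 in.
Transfer each piece to the centroidal y-axis using Ī + A·d² with d = x − 2.2:
  web: d = 0 in → contributes +0.0533333 in⁴
  top flange (beyond web): d = 1.2 in → contributes +2.48267 in⁴
  bottom flange (beyond web): d = -1.2 in → contributes +2.48267 in⁴
Total I = 5.01867 in⁴.

Iy ≈ 5.019 in⁴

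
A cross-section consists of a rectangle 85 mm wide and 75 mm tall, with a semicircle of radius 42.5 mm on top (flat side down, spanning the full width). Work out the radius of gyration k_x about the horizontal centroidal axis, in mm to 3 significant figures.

Decompose the section into non-overlapping parts with the origin at the bottom-left of its bounding rectangle.
Rectangular body: 85 × 75, A = 6 375 mm², y = 37.5 mm, Ī = 2 988 281 mm⁴.
Semicircular cap: semicircle r = 42.5, A = 2837.3 mm², y = 93.038 mm, Ī = 358 086 mm⁴.
Centroid: ȳ = ΣA·y / ΣA = 54.605 mm.
Transfer each piece to the horizontal centroidal axis using Ī + A·d² with d = y − 54.605:
  rectangular body: d = -17.105 mm → contributes +4 853 448 mm⁴
  semicircular cap: d = 38.433 mm → contributes +4 548 918 mm⁴
Total I = 9 402 366 mm⁴.
Radius of gyration: k = √(I/A) = √(9 402 366 / 9212.3) = 31.947 mm.

k_x ≈ 31.9 mm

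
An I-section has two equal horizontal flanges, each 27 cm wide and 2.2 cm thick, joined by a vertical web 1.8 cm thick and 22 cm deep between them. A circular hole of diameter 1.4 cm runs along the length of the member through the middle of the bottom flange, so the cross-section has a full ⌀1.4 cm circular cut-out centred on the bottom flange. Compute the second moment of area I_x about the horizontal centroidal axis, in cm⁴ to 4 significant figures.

Split into non-overlapping primitives; take the origin at the lower-left of the bounding box.
Bottom flange: 27 × 2.2, A = 59.4 cm², y = 1.1 cm, Ī = 23.958 cm⁴.
Web: 1.8 × 22, A = 39.6 cm², y = 13.2 cm, Ī = 1597.2 cm⁴.
Top flange: 27 × 2.2, A = 59.4 cm², y = 25.3 cm, Ī = 23.958 cm⁴.
Hole (subtracted): ⌀1.4, A = 1.53938 cm², y = 1.1 cm, Ī = 0.188574 cm⁴.
Centroid: ȳ = ΣA·y / ΣA = 13.3187 cm.
Transfer each piece to the horizontal centroidal axis using Ī + A·d² with d = y − 13.3187:
  bottom flange: d = -12.2187 cm → contributes +8892.24 cm⁴
  web: d = -0.118746 cm → contributes +1597.76 cm⁴
  top flange: d = 11.9813 cm → contributes +8550.86 cm⁴
  hole: d = -12.2187 cm → contributes −230.015 cm⁴
Total I = 18810.8 cm⁴.

I_x ≈ 1.881 × 10⁴ cm⁴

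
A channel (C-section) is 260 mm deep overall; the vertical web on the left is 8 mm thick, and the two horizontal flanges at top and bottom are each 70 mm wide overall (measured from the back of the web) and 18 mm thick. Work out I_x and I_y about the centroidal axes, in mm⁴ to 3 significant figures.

I_x ≈ 4.45 × 10⁷ mm⁴, I_y ≈ 2.04 × 10⁶ mm⁴

Decompose the section into non-overlapping parts with the origin at the bottom-left of its bounding rectangle.
Web: 8 × 260, A = 2 080 mm², y = 130 mm, Ī = 11 717 333 mm⁴.
Top flange (beyond web): 62 × 18, A = 1 116 mm², y = 251 mm, Ī = 30 132 mm⁴.
Bottom flange (beyond web): 62 × 18, A = 1 116 mm², y = 9 mm, Ī = 30 132 mm⁴.
By symmetry the centroid is at mid-height, ȳ = 130 mm.
Transfer each piece to the centroidal x-axis using Ī + A·d² with d = y − 130:
  web: d = 0 mm → contributes +11 717 333 mm⁴
  top flange (beyond web): d = 121 mm → contributes +16 369 488 mm⁴
  bottom flange (beyond web): d = -121 mm → contributes +16 369 488 mm⁴
Total I = 44 456 309 mm⁴.
For the y-axis: x̄ = 22.117 mm.
Repeating about the centroidal y-axis gives I_y = 2 044 986 mm⁴.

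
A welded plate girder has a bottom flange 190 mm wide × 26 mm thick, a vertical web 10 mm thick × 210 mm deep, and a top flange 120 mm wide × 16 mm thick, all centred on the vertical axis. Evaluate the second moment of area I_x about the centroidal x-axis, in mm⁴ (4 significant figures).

I_x ≈ 8.639 × 10⁷ mm⁴

Treat the section as a set of non-overlapping primitives; coordinates are from the bounding-box lower-left.
Bottom plate: 190 × 26, A = 4 940 mm², y = 13 mm, Ī = 278 287 mm⁴.
Web plate: 10 × 210, A = 2 100 mm², y = 131 mm, Ī = 7 717 500 mm⁴.
Top plate: 120 × 16, A = 1 920 mm², y = 244 mm, Ī = 40 960 mm⁴.
Centroid: ȳ = ΣA·y / ΣA = 90.1563 mm.
Transfer each piece to the centroidal x-axis using Ī + A·d² with d = y − 90.1563:
  bottom plate: d = -77.1563 mm → contributes +29 686 536 mm⁴
  web plate: d = 40.8438 mm → contributes +11 220 745 mm⁴
  top plate: d = 153.844 mm → contributes +45 483 327 mm⁴
Total I = 86 390 608 mm⁴.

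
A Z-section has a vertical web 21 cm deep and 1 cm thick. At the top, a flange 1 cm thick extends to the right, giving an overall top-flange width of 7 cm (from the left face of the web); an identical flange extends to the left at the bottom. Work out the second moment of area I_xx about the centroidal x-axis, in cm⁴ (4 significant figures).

I_xx ≈ 1973 cm⁴

Treat the section as a set of non-overlapping primitives; coordinates are from the bounding-box lower-left.
Web: 1 × 21, A = 21 cm², y = 10.5 cm, Ī = 771.75 cm⁴.
Top flange (beyond web): 6 × 1, A = 6 cm², y = 20.5 cm, Ī = 0.5 cm⁴.
Bottom flange (beyond web): 6 × 1, A = 6 cm², y = 0.5 cm, Ī = 0.5 cm⁴.
Centroid: ȳ = ΣA·y / ΣA = 10.5 cm.
Transfer each piece to the centroidal x-axis using Ī + A·d² with d = y − 10.5:
  web: d = 0 cm → contributes +771.75 cm⁴
  top flange (beyond web): d = 10 cm → contributes +600.5 cm⁴
  bottom flange (beyond web): d = -10 cm → contributes +600.5 cm⁴
Total I = 1972.75 cm⁴.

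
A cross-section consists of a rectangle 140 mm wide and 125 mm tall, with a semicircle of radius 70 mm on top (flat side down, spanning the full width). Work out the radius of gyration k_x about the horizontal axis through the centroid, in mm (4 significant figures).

k_x ≈ 53.04 mm

Treat the section as a set of non-overlapping primitives; coordinates are from the bounding-box lower-left.
Rectangular body: 140 × 125, A = 17 500 mm², y = 62.5 mm, Ī = 22 786 458 mm⁴.
Semicircular cap: semicircle r = 70, A = 7696.9 mm², y = 154.709 mm, Ī = 2 635 265 mm⁴.
Centroid: ȳ = ΣA·y / ΣA = 90.6671 mm.
Transfer each piece to the horizontal axis through the centroid using Ī + A·d² with d = y − 90.6671:
  rectangular body: d = -28.1671 mm → contributes +36 670 681 mm⁴
  semicircular cap: d = 64.0418 mm → contributes +34 203 017 mm⁴
Total I = 70 873 698 mm⁴.
Radius of gyration: k = √(I/A) = √(70 873 698 / 25196.9) = 53.0358 mm.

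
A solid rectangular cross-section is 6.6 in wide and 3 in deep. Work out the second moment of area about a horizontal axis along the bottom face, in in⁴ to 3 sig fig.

I_base ≈ 59.4 in⁴

The section: 6.6 × 3, A = 19.8 in², y = 1.5 in, Ī = 14.85 in⁴.
Transfer it to a horizontal axis along the bottom face using Ī + A·d² with d = y − 0:
  the section: d = 1.5 in → contributes +59.4 in⁴
Total I = 59.4 in⁴.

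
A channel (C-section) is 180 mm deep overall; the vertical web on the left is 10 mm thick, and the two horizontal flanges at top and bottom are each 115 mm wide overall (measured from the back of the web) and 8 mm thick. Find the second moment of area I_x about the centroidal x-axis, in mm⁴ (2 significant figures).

I_x ≈ 1.7 × 10⁷ mm⁴

Break the section into simple shapes (no overlaps), measuring from the bottom-left corner of the bounding box.
Web: 10 × 180, A = 1 800 mm², y = 90 mm, Ī = 4 860 000 mm⁴.
Top flange (beyond web): 105 × 8, A = 840 mm², y = 176 mm, Ī = 4 480 mm⁴.
Bottom flange (beyond web): 105 × 8, A = 840 mm², y = 4 mm, Ī = 4 480 mm⁴.
By symmetry the centroid is at mid-height, ȳ = 90 mm.
Transfer each piece to the centroidal x-axis using Ī + A·d² with d = y − 90:
  web: d = 0 mm → contributes +4 860 000 mm⁴
  top flange (beyond web): d = 86 mm → contributes +6 217 120 mm⁴
  bottom flange (beyond web): d = -86 mm → contributes +6 217 120 mm⁴
Total I = 17 294 240 mm⁴.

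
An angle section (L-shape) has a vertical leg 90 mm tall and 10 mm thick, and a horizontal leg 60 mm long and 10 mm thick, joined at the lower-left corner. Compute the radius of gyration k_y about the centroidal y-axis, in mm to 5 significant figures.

k_y ≈ 16.923 mm

Treat the section as a set of non-overlapping primitives; coordinates are from the bounding-box lower-left.
Vertical leg: 10 × 90, A = 900 mm², x = 5 mm, Ī = 7 500 mm⁴.
Horizontal leg (remainder): 50 × 10, A = 500 mm², x = 35 mm, Ī = 104166.7 mm⁴.
Centroid: x̄ = ΣA·x / ΣA = 15.71429 mm.
Transfer each piece to the centroidal y-axis using Ī + A·d² with d = x − 15.71429:
  vertical leg: d = -10.71429 mm → contributes +110816.3 mm⁴
  horizontal leg (remainder): d = 19.28571 mm → contributes +290136.1 mm⁴
Total I = 400952.4 mm⁴.
Radius of gyration: k = √(I/A) = √(400952.4 / 1 400) = 16.9232 mm.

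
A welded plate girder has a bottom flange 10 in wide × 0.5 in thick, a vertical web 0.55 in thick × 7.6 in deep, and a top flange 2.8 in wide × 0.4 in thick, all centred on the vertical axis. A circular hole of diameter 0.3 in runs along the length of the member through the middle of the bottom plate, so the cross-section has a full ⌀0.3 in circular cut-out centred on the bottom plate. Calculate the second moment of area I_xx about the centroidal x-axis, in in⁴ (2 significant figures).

I_xx ≈ 96 in⁴

Decompose the section into non-overlapping parts with the origin at the bottom-left of its bounding rectangle.
Bottom plate: 10 × 0.5, A = 5 in², y = 0.25 in, Ī = 0.1042 in⁴.
Web plate: 0.55 × 7.6, A = 4.18 in², y = 4.3 in, Ī = 20.12 in⁴.
Top plate: 2.8 × 0.4, A = 1.12 in², y = 8.3 in, Ī = 0.01493 in⁴.
Hole (subtracted): ⌀0.3, A = 0.07069 in², y = 0.25 in, Ī = 0.0003976 in⁴.
Centroid: ȳ = ΣA·y / ΣA = 2.786 in.
Transfer each piece to the centroidal x-axis using Ī + A·d² with d = y − 2.786:
  bottom plate: d = -2.536 in → contributes +32.27 in⁴
  web plate: d = 1.514 in → contributes +29.7 in⁴
  top plate: d = 5.514 in → contributes +34.06 in⁴
  hole: d = -2.536 in → contributes −0.4551 in⁴
Total I = 95.57 in⁴.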